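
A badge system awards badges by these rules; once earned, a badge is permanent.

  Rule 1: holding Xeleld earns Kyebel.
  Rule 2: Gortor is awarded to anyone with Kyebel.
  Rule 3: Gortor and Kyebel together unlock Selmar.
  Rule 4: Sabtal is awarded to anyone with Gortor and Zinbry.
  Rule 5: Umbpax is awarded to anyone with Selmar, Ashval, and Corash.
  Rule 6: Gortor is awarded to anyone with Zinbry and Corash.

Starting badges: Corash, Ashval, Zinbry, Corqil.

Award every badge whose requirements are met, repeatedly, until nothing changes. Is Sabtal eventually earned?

Yes

With Zinbry and Corash, Gortor is earned (Rule 6).
With Gortor and Zinbry, Sabtal is earned (Rule 4).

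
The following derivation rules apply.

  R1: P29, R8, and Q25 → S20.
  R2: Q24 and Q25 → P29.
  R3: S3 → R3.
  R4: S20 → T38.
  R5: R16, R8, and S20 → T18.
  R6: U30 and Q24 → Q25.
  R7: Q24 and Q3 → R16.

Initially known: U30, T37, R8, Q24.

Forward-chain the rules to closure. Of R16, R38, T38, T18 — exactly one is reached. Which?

From U30 and Q24, R6 gives Q25.
From Q24 and Q25, R2 gives P29.
P29, R8, and Q25 hold, so S20 follows (R1).
From S20, R4 gives T38.
R16 would need Q24 and Q3 (R7), but Q3 is never established. No rule produces R38, and it is not given. T18 would need R16, R8, and S20 (R5), but R16 is never established.

T38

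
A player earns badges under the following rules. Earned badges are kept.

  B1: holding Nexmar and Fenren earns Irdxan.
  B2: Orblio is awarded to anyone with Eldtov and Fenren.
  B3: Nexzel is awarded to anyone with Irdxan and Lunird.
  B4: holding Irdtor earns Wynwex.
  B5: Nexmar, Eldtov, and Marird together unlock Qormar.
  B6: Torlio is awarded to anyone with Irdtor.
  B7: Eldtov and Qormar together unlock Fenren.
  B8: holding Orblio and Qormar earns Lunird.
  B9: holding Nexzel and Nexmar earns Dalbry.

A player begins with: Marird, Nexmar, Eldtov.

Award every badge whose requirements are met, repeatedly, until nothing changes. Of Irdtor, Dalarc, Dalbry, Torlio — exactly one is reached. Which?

Dalbry

With Nexmar, Eldtov, and Marird, Qormar is earned (B5).
With Eldtov and Qormar, Fenren is earned (B7).
With Eldtov and Fenren, Orblio is earned (B2).
With Nexmar and Fenren, Irdxan is earned (B1).
With Orblio and Qormar, Lunird is earned (B8).
With Irdxan and Lunird, Nexzel is earned (B3).
With Nexzel and Nexmar, Dalbry is earned (B9).
Torlio would need Irdtor (B6), but Irdtor is never earned. No rule produces Irdtor, and it is not given. No rule produces Dalarc, and it is not given.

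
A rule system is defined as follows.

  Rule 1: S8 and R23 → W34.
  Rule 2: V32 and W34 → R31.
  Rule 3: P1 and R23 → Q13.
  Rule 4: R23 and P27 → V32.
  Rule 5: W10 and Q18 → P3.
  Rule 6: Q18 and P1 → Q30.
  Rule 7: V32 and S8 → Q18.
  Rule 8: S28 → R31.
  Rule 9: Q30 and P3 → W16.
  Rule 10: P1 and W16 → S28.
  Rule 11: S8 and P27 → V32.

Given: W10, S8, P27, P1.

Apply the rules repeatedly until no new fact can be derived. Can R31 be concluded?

From S8 and P27, Rule 11 gives V32.
V32 and S8 hold, so Q18 follows (Rule 7).
W10 and Q18 hold, so P3 follows (Rule 5).
Q18 and P1 hold, so Q30 follows (Rule 6).
From Q30 and P3, Rule 9 gives W16.
P1 and W16 hold, so S28 follows (Rule 10).
S28 holds, so R31 follows (Rule 8).

Yes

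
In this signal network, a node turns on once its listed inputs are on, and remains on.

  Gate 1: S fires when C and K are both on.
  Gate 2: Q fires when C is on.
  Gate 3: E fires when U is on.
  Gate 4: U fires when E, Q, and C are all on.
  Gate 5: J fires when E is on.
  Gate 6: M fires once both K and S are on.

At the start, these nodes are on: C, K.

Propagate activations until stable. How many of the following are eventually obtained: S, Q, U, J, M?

Gate 1: C and K on → S on.
Gate 2: C on → Q on.
Gate 6: K and S on → M on.
S: reached.
Q: reached.
U would need E, Q, and C (Gate 4), but E never turns on.
J would need E (Gate 5), but E never turns on.
M: reached.
Reached: S, Q, and M — 3 of the 5.

3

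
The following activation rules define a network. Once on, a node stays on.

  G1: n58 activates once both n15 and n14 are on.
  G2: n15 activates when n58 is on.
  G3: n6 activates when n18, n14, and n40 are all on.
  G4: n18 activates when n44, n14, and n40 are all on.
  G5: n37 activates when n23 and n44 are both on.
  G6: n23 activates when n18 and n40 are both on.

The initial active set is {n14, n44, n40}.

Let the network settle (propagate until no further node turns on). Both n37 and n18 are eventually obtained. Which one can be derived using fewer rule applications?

n18

n18: n44, n14, and n40 are on, so n18 activates (G4). [1 rule application]
n37: n44, n14, and n40 are on, so n18 activates (G4). G6: n18 and n40 on → n23 on. n23 and n44 are on, so n37 activates (G5). [3 rule applications]
n18 needs fewer.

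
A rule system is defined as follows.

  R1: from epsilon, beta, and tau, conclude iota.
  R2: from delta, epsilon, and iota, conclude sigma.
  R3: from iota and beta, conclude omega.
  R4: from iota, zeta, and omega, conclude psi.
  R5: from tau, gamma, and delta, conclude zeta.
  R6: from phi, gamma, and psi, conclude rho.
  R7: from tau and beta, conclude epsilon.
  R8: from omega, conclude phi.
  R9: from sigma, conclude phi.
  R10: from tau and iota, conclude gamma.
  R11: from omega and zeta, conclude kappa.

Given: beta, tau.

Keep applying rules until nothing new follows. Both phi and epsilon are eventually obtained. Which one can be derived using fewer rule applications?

epsilon: tau and beta hold, so epsilon follows (R7). [1 rule application]
phi: tau and beta hold, so epsilon follows (R7). From epsilon, beta, and tau, R1 gives iota. iota and beta hold, so omega follows (R3). omega holds, so phi follows (R8). [4 rule applications]
epsilon needs fewer.

epsilon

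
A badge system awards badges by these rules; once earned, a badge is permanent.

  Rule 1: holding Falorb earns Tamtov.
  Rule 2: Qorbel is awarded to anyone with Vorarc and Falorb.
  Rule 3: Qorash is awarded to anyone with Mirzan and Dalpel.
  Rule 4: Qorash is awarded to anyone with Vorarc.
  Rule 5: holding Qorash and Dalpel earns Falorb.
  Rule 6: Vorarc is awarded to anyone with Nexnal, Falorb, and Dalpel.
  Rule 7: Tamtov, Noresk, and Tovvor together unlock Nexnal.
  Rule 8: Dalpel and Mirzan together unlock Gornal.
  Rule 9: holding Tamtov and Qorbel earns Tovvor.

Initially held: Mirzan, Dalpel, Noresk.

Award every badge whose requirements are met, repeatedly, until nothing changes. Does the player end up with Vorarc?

No

Vorarc would need Nexnal, Falorb, and Dalpel (Rule 6), but Nexnal is never earned.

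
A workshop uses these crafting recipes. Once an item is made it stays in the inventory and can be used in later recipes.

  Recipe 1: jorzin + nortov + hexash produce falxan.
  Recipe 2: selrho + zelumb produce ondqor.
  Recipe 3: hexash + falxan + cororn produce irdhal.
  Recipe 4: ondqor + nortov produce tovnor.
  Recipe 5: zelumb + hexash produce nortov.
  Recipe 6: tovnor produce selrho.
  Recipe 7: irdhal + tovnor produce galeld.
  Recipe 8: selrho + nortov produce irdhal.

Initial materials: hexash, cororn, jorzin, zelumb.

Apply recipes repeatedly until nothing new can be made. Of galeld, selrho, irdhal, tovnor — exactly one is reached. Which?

zelumb + hexash → nortov (Recipe 5).
Using Recipe 1, jorzin, nortov, and hexash make falxan.
Using Recipe 3, hexash, falxan, and cororn make irdhal.
tovnor would need ondqor and nortov (Recipe 4), but ondqor is never obtained. selrho would need tovnor (Recipe 6), but tovnor is never obtained. galeld would need irdhal and tovnor (Recipe 7), but tovnor is never obtained.

irdhal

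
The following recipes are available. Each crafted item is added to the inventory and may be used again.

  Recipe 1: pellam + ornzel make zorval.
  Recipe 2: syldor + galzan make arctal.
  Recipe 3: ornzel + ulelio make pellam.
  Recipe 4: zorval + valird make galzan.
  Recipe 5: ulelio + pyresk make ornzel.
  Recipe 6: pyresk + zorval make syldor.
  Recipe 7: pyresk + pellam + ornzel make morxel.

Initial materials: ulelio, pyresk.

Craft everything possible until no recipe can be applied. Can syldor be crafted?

Yes

ulelio + pyresk → ornzel (Recipe 5).
ornzel + ulelio → pellam (Recipe 3).
pellam + ornzel → zorval (Recipe 1).
Using Recipe 6, pyresk and zorval make syldor.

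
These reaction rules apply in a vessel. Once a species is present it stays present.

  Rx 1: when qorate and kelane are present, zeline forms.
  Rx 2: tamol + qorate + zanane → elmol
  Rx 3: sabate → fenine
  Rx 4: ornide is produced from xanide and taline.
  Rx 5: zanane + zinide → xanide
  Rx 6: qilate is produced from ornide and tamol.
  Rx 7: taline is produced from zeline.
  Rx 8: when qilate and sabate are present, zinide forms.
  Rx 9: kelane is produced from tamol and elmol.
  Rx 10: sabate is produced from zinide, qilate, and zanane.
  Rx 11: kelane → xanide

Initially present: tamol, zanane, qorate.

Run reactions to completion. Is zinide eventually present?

zinide would need qilate and sabate (Rx 8), but sabate never forms.

No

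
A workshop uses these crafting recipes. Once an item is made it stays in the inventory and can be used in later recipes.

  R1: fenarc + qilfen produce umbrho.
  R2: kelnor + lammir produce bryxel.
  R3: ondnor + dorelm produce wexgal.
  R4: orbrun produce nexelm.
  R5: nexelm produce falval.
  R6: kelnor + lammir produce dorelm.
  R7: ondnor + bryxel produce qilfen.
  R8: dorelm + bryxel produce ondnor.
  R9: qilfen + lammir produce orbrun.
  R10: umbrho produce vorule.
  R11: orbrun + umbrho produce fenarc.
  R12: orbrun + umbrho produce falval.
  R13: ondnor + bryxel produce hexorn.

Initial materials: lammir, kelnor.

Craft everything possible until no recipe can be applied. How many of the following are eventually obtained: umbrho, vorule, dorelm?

1

Using R6, kelnor and lammir make dorelm.
umbrho would need fenarc and qilfen (R1), but fenarc is never obtained.
vorule would need umbrho (R10), but umbrho is never obtained.
dorelm: reached.
Reached: dorelm — 1 of the 3.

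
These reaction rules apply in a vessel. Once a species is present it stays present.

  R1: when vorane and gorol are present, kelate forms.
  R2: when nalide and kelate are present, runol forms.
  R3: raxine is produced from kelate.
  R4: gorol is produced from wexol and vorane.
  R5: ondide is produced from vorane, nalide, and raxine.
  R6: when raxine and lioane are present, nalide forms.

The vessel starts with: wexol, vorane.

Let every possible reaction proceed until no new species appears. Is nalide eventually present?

No

nalide would need raxine and lioane (R6), but lioane never forms.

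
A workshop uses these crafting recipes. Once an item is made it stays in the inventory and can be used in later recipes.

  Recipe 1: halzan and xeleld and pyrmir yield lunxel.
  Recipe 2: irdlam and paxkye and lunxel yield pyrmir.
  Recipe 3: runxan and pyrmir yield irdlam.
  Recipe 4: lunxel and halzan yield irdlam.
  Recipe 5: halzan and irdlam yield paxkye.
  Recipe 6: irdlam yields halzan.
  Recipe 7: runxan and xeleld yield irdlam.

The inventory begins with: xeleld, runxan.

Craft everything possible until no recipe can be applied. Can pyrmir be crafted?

No

pyrmir would need irdlam, paxkye, and lunxel (Recipe 2), but lunxel is never obtained.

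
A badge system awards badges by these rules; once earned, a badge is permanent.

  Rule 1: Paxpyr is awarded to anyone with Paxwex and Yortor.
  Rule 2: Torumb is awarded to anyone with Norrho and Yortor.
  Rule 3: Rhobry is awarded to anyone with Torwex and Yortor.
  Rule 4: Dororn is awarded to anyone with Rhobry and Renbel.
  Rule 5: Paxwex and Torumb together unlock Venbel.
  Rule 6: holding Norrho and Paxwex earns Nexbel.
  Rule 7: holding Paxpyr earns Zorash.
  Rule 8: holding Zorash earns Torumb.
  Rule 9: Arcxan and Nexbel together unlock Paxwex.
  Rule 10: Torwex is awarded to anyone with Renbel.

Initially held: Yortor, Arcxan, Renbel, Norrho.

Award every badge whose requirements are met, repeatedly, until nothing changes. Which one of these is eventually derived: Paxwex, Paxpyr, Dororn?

With Renbel, Torwex is earned (Rule 10).
With Torwex and Yortor, Rhobry is earned (Rule 3).
With Rhobry and Renbel, Dororn is earned (Rule 4).
Paxpyr would need Paxwex and Yortor (Rule 1), but Paxwex is never earned. Paxwex would need Arcxan and Nexbel (Rule 9), but Nexbel is never earned.

Dororn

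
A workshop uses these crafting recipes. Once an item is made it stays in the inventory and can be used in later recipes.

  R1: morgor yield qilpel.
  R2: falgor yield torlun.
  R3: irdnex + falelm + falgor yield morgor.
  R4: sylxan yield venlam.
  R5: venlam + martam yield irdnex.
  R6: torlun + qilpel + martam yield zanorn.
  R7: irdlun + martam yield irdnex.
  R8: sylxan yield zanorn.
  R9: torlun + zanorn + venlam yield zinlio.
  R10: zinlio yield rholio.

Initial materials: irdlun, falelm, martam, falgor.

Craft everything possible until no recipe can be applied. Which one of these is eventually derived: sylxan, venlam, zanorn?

Using R7, irdlun and martam make irdnex.
Using R2, falgor makes torlun.
Using R3, irdnex, falelm, and falgor make morgor.
morgor → qilpel (R1).
torlun + qilpel + martam → zanorn (R6).
No rule produces sylxan, and it is not given. venlam would need sylxan (R4), but sylxan is never obtained.

zanorn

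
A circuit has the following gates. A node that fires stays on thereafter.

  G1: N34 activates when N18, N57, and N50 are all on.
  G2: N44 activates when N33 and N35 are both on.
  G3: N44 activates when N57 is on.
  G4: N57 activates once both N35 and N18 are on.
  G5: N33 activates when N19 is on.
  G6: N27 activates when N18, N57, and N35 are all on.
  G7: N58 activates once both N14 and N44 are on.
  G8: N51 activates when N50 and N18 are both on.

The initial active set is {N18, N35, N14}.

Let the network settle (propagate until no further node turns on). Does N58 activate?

Yes

N35 and N18 are on, so N57 activates (G4).
G3: N57 on → N44 on.
G7: N14 and N44 on → N58 on.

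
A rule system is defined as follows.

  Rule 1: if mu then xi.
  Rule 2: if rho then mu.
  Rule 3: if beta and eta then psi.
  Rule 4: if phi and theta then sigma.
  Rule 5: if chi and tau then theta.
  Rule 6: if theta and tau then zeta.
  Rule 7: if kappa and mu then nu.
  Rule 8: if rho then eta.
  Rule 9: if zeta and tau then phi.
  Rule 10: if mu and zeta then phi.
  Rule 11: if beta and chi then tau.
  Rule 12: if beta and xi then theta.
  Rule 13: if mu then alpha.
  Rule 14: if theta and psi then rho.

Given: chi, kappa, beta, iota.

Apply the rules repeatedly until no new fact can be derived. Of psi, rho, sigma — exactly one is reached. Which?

sigma

beta and chi hold, so tau follows (Rule 11).
chi and tau hold, so theta follows (Rule 5).
theta and tau hold, so zeta follows (Rule 6).
From zeta and tau, Rule 9 gives phi.
phi and theta hold, so sigma follows (Rule 4).
rho would need theta and psi (Rule 14), but psi is never established. psi would need beta and eta (Rule 3), but eta is never established.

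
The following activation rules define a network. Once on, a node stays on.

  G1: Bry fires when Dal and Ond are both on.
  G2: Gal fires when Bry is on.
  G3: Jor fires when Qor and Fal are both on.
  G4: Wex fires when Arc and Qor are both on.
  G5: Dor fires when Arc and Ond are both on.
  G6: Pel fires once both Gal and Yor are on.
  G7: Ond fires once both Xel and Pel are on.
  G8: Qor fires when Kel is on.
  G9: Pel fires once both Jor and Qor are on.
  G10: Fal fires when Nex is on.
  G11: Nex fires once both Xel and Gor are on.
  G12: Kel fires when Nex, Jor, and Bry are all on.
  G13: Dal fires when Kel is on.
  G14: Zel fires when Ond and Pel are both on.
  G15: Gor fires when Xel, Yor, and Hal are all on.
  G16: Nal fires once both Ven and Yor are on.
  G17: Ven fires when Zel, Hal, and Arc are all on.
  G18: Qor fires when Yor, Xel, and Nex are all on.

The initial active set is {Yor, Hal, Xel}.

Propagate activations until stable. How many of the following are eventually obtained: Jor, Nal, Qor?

Xel, Yor, and Hal are on, so Gor fires (G15).
Xel and Gor are on, so Nex fires (G11).
G10: Nex on → Fal on.
Yor, Xel, and Nex are on, so Qor fires (G18).
G3: Qor and Fal on → Jor on.
Jor: reached.
Nal would need Ven and Yor (G16), but Ven never turns on.
Qor: reached.
Reached: Jor and Qor — 2 of the 3.

2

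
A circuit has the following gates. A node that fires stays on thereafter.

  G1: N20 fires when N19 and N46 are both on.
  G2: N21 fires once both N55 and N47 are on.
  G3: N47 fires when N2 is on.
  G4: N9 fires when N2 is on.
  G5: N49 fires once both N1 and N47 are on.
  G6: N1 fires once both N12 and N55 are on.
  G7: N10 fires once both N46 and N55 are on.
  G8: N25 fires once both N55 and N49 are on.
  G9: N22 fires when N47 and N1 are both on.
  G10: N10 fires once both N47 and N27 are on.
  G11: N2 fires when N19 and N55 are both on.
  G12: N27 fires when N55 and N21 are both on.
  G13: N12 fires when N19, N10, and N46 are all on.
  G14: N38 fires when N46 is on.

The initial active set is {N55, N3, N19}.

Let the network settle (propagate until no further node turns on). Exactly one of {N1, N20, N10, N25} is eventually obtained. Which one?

N10

N19 and N55 are on, so N2 fires (G11).
N2 is on, so N47 fires (G3).
G2: N55 and N47 on → N21 on.
G12: N55 and N21 on → N27 on.
G10: N47 and N27 on → N10 on.
N25 would need N55 and N49 (G8), but N49 never turns on. N1 would need N12 and N55 (G6), but N12 never turns on. N20 would need N19 and N46 (G1), but N46 never turns on.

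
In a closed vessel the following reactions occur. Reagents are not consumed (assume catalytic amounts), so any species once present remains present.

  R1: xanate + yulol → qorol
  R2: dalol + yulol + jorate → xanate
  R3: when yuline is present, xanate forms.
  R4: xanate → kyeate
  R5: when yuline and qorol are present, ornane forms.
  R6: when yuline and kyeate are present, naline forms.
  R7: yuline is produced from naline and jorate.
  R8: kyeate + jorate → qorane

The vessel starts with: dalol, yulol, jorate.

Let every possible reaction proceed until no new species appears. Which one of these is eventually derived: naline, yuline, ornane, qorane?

qorane

dalol, yulol, and jorate present → xanate forms (R2).
xanate present → kyeate forms (R4).
kyeate and jorate present → qorane forms (R8).
naline would need yuline and kyeate (R6), but yuline never forms. yuline would need naline and jorate (R7), but naline never forms. ornane would need yuline and qorol (R5), but yuline never forms.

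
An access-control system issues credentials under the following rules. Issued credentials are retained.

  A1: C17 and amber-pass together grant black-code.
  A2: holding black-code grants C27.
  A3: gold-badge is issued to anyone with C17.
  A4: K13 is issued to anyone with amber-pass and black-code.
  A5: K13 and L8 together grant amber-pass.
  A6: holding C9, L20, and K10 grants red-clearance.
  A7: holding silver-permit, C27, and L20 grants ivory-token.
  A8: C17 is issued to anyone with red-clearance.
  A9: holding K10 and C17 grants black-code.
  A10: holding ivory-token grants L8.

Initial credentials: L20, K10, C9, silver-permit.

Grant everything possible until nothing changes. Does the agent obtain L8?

Holding C9, L20, and K10 grants red-clearance (A6).
Holding red-clearance grants C17 (A8).
Holding K10 and C17 grants black-code (A9).
Holding black-code grants C27 (A2).
Holding silver-permit, C27, and L20 grants ivory-token (A7).
Holding ivory-token grants L8 (A10).

Yes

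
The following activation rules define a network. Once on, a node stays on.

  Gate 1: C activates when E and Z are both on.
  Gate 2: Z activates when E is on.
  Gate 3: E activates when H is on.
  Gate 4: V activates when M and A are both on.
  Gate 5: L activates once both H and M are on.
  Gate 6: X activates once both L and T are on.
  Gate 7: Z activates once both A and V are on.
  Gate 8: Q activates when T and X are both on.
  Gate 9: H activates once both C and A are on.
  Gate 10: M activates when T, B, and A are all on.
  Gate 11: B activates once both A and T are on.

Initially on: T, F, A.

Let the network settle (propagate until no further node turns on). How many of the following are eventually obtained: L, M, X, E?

1

A and T are on, so B activates (Gate 11).
T, B, and A are on, so M activates (Gate 10).
L would need H and M (Gate 5), but H never turns on.
M: reached.
X would need L and T (Gate 6), but L never turns on.
E would need H (Gate 3), but H never turns on.
Reached: M — 1 of the 4.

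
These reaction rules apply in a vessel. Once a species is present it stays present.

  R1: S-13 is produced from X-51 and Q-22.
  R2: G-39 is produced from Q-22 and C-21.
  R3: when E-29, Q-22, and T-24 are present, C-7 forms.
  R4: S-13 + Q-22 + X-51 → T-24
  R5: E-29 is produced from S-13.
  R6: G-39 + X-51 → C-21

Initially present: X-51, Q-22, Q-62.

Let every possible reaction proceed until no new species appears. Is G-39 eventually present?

G-39 would need Q-22 and C-21 (R2), but C-21 never forms.

No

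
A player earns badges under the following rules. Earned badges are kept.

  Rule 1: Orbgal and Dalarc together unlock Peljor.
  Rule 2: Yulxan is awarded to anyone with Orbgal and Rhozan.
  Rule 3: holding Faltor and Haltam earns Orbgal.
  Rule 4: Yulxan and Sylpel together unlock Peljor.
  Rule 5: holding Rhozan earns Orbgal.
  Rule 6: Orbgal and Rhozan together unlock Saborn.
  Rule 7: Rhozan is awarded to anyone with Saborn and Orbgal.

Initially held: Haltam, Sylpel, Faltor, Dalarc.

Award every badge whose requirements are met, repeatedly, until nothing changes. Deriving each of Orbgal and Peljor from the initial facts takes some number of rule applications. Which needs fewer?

Orbgal

Orbgal: With Faltor and Haltam, Orbgal is earned (Rule 3). [1 rule application]
Peljor: With Faltor and Haltam, Orbgal is earned (Rule 3). With Orbgal and Dalarc, Peljor is earned (Rule 1). [2 rule applications]
Orbgal needs fewer.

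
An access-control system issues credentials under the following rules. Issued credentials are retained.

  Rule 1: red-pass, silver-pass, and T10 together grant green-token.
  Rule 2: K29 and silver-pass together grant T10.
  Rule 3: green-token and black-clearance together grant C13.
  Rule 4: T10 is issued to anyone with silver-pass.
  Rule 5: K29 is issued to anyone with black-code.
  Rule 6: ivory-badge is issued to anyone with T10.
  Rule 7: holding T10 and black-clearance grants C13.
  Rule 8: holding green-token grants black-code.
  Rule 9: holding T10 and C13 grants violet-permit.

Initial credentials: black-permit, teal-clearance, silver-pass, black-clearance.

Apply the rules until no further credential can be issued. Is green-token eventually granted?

green-token would need red-pass, silver-pass, and T10 (Rule 1), but red-pass is never granted.

No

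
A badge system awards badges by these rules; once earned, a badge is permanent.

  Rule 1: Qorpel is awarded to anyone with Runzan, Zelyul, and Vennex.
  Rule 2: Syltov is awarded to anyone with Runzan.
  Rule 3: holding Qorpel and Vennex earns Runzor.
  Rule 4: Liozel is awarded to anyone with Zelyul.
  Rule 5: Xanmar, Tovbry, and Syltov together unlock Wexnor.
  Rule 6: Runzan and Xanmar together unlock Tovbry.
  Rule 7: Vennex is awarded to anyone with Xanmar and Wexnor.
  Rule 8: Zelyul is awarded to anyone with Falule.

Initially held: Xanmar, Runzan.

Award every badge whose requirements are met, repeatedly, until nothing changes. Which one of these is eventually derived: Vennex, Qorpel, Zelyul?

With Runzan, Syltov is earned (Rule 2).
With Runzan and Xanmar, Tovbry is earned (Rule 6).
With Xanmar, Tovbry, and Syltov, Wexnor is earned (Rule 5).
With Xanmar and Wexnor, Vennex is earned (Rule 7).
Zelyul would need Falule (Rule 8), but Falule is never earned. Qorpel would need Runzan, Zelyul, and Vennex (Rule 1), but Zelyul is never earned.

Vennex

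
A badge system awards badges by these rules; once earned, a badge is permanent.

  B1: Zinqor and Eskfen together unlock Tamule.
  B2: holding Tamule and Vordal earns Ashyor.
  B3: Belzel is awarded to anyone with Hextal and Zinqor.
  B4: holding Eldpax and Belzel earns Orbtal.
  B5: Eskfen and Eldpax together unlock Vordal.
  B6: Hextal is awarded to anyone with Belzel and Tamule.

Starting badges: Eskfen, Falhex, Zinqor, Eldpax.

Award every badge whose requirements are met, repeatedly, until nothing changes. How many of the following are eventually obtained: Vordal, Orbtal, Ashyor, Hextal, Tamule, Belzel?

3

With Zinqor and Eskfen, Tamule is earned (B1).
With Eskfen and Eldpax, Vordal is earned (B5).
With Tamule and Vordal, Ashyor is earned (B2).
Vordal: reached.
Orbtal would need Eldpax and Belzel (B4), but Belzel is never earned.
Ashyor: reached.
Hextal would need Belzel and Tamule (B6), but Belzel is never earned.
Tamule: reached.
Belzel would need Hextal and Zinqor (B3), but Hextal is never earned.
Reached: Vordal, Ashyor, and Tamule — 3 of the 6.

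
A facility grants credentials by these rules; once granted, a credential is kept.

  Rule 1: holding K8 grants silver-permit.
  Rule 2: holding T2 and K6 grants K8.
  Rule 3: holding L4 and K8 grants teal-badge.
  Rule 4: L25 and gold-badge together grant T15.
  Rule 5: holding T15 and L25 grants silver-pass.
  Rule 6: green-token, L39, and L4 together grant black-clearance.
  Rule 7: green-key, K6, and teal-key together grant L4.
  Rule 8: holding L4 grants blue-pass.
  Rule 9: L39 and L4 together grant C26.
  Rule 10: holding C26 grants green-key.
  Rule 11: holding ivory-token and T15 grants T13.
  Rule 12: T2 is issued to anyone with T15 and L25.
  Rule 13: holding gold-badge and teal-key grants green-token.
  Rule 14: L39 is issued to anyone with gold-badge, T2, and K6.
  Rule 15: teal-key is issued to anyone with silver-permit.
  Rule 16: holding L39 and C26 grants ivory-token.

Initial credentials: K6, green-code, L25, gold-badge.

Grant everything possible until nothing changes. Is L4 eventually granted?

L4 would need green-key, K6, and teal-key (Rule 7), but green-key is never granted.

No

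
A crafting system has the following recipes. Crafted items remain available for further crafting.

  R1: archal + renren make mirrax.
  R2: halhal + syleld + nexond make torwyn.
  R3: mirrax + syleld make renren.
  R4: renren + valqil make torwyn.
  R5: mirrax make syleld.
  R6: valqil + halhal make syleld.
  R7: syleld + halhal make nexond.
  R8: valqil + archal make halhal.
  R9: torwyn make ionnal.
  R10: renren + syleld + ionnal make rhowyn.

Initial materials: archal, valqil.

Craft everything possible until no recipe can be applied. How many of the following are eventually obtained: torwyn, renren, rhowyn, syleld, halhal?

Using R8, valqil and archal make halhal.
Using R6, valqil and halhal make syleld.
syleld + halhal → nexond (R7).
halhal + syleld + nexond → torwyn (R2).
torwyn: reached.
renren would need mirrax and syleld (R3), but mirrax is never obtained.
rhowyn would need renren, syleld, and ionnal (R10), but renren is never obtained.
syleld: reached.
halhal: reached.
Reached: torwyn, syleld, and halhal — 3 of the 5.

3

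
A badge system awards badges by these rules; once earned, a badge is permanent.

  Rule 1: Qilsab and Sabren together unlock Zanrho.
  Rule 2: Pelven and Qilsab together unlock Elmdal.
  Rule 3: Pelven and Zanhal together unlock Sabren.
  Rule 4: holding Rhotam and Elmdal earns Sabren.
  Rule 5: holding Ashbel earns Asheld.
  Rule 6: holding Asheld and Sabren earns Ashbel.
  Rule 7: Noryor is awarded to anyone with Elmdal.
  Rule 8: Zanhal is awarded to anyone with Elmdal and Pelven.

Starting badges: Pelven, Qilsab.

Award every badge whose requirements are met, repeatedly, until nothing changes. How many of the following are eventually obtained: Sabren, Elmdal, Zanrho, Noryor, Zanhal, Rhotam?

5

With Pelven and Qilsab, Elmdal is earned (Rule 2).
With Elmdal and Pelven, Zanhal is earned (Rule 8).
With Elmdal, Noryor is earned (Rule 7).
With Pelven and Zanhal, Sabren is earned (Rule 3).
With Qilsab and Sabren, Zanrho is earned (Rule 1).
Sabren: reached.
Elmdal: reached.
Zanrho: reached.
Noryor: reached.
Zanhal: reached.
No rule produces Rhotam, and it is not given.
Reached: Sabren, Elmdal, Zanrho, Noryor, and Zanhal — 5 of the 6.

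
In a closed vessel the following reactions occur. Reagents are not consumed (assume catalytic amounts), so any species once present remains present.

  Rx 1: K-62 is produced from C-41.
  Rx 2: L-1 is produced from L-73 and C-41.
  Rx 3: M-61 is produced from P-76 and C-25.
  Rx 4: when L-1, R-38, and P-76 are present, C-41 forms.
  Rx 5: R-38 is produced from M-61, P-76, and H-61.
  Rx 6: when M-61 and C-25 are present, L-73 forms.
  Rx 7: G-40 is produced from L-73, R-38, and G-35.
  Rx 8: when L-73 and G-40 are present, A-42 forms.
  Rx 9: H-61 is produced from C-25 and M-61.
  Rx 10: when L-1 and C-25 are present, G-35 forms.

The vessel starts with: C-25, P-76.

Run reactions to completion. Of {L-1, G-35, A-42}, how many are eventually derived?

0

L-1 would need L-73 and C-41 (Rx 2), but C-41 never forms.
G-35 would need L-1 and C-25 (Rx 10), but L-1 never forms.
A-42 would need L-73 and G-40 (Rx 8), but G-40 never forms.
None of the 3 are reached.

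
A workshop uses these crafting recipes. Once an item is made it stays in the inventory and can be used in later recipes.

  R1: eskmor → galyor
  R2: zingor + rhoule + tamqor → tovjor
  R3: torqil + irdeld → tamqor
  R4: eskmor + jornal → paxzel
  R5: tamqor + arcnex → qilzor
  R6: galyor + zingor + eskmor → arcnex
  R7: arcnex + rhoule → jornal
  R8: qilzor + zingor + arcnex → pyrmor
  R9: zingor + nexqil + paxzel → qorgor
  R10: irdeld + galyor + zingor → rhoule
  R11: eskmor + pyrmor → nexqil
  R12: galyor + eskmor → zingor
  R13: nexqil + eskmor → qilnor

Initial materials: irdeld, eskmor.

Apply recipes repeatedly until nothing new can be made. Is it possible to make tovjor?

tovjor would need zingor, rhoule, and tamqor (R2), but tamqor is never obtained.

No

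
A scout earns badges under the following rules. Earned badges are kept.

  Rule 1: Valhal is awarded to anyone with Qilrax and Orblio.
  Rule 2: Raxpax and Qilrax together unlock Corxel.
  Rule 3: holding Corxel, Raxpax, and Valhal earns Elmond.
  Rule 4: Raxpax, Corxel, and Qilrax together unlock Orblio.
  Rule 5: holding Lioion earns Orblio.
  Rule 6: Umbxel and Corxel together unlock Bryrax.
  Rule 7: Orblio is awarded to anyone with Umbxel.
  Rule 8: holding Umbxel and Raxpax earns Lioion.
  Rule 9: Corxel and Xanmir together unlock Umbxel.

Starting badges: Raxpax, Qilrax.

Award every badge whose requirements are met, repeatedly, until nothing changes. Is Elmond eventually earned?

With Raxpax and Qilrax, Corxel is earned (Rule 2).
With Raxpax, Corxel, and Qilrax, Orblio is earned (Rule 4).
With Qilrax and Orblio, Valhal is earned (Rule 1).
With Corxel, Raxpax, and Valhal, Elmond is earned (Rule 3).

Yes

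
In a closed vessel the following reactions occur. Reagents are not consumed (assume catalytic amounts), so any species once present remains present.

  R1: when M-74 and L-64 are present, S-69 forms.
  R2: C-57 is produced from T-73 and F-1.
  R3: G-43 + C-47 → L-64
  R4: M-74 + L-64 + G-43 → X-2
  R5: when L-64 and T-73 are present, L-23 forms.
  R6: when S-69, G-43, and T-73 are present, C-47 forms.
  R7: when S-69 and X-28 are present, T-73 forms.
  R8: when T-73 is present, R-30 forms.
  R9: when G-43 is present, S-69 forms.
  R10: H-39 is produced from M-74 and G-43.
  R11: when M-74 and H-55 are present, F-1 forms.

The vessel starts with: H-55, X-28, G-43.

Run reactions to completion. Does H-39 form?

H-39 would need M-74 and G-43 (R10), but M-74 never forms.

No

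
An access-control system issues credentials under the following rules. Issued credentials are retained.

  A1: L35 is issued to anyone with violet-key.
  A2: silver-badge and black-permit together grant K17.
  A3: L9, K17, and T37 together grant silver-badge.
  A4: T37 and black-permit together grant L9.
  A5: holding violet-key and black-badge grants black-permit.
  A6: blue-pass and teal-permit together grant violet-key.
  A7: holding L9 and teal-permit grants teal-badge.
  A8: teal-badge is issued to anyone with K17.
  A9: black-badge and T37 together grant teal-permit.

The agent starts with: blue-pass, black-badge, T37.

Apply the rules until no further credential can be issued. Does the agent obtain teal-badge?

Yes

Holding black-badge and T37 grants teal-permit (A9).
Holding blue-pass and teal-permit grants violet-key (A6).
Holding violet-key and black-badge grants black-permit (A5).
Holding T37 and black-permit grants L9 (A4).
Holding L9 and teal-permit grants teal-badge (A7).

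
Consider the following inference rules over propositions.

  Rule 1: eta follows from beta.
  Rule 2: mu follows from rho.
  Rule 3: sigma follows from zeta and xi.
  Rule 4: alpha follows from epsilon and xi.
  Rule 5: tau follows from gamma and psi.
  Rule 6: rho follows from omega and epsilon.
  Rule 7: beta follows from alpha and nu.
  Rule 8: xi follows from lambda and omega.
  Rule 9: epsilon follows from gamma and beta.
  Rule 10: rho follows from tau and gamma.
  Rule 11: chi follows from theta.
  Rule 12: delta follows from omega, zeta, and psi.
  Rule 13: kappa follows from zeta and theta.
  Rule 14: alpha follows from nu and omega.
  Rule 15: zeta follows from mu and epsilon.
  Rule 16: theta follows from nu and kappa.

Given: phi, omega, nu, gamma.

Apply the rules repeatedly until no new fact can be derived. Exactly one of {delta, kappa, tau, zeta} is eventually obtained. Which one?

From nu and omega, Rule 14 gives alpha.
From alpha and nu, Rule 7 gives beta.
gamma and beta hold, so epsilon follows (Rule 9).
omega and epsilon hold, so rho follows (Rule 6).
rho holds, so mu follows (Rule 2).
mu and epsilon hold, so zeta follows (Rule 15).
kappa would need zeta and theta (Rule 13), but theta is never established. delta would need omega, zeta, and psi (Rule 12), but psi is never established. tau would need gamma and psi (Rule 5), but psi is never established.

zeta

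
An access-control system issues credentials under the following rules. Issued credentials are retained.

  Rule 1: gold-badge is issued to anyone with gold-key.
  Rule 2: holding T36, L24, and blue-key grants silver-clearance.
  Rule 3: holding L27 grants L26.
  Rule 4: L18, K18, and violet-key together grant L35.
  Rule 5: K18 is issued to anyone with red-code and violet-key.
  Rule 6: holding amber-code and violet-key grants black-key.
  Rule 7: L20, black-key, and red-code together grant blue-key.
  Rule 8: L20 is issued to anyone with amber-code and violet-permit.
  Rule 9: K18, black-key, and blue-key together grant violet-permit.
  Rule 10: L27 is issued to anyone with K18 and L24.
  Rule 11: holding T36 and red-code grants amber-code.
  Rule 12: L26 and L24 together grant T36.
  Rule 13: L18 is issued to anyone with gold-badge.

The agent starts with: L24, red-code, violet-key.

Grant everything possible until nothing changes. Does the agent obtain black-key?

Holding red-code and violet-key grants K18 (Rule 5).
Holding K18 and L24 grants L27 (Rule 10).
Holding L27 grants L26 (Rule 3).
Holding L26 and L24 grants T36 (Rule 12).
Holding T36 and red-code grants amber-code (Rule 11).
Holding amber-code and violet-key grants black-key (Rule 6).

Yes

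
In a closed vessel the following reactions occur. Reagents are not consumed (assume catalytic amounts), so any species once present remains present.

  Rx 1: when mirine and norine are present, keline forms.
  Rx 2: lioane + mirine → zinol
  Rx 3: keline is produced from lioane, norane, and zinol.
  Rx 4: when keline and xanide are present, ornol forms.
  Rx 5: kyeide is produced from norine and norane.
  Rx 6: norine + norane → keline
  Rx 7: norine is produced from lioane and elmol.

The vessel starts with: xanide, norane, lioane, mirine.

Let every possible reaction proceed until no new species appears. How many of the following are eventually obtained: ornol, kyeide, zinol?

lioane and mirine present → zinol forms (Rx 2).
lioane, norane, and zinol present → keline forms (Rx 3).
keline and xanide present → ornol forms (Rx 4).
ornol: reached.
kyeide would need norine and norane (Rx 5), but norine never forms.
zinol: reached.
Reached: ornol and zinol — 2 of the 3.

2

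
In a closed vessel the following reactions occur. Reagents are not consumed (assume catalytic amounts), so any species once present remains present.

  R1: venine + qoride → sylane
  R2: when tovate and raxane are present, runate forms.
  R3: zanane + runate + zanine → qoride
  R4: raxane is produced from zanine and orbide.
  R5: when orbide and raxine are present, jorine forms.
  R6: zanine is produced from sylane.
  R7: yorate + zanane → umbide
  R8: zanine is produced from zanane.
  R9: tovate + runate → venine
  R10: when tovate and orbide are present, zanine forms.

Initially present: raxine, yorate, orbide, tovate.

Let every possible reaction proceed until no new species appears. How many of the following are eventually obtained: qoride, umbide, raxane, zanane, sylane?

tovate and orbide present → zanine forms (R10).
zanine and orbide present → raxane forms (R4).
qoride would need zanane, runate, and zanine (R3), but zanane never forms.
umbide would need yorate and zanane (R7), but zanane never forms.
raxane: reached.
No rule produces zanane, and it is not given.
sylane would need venine and qoride (R1), but qoride never forms.
Reached: raxane — 1 of the 5.

1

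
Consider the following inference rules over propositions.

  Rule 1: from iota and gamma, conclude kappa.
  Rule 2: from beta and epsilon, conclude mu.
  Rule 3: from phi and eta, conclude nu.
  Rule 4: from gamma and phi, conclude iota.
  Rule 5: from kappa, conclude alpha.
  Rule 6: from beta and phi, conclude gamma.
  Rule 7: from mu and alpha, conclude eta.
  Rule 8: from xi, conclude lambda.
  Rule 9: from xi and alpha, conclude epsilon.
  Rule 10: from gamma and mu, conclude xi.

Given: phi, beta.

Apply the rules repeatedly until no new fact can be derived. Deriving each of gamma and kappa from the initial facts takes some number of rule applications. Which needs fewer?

gamma

gamma: From beta and phi, Rule 6 gives gamma. [1 rule application]
kappa: beta and phi hold, so gamma follows (Rule 6). From gamma and phi, Rule 4 gives iota. iota and gamma hold, so kappa follows (Rule 1). [3 rule applications]
gamma needs fewer.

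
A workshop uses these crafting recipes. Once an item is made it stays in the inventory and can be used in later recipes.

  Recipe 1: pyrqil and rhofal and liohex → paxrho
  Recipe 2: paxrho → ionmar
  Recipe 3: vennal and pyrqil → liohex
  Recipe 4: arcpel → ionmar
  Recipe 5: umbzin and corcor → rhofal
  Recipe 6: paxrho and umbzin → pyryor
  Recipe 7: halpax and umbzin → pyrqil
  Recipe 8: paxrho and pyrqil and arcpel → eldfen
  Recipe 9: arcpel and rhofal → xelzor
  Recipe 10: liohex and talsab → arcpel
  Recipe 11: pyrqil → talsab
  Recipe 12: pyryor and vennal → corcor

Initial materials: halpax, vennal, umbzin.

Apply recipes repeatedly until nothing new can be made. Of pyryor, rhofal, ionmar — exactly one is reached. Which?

ionmar

halpax and umbzin → pyrqil (Recipe 7).
Using Recipe 11, pyrqil makes talsab.
Using Recipe 3, vennal and pyrqil make liohex.
liohex and talsab → arcpel (Recipe 10).
arcpel → ionmar (Recipe 4).
pyryor would need paxrho and umbzin (Recipe 6), but paxrho is never obtained. rhofal would need umbzin and corcor (Recipe 5), but corcor is never obtained.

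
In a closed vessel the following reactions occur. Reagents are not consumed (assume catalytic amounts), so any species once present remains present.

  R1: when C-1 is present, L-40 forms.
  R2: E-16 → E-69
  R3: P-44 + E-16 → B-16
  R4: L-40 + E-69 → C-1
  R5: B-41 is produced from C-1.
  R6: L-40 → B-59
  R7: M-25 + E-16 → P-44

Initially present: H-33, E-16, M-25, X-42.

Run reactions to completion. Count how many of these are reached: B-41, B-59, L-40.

0

B-41 would need C-1 (R5), but C-1 never forms.
B-59 would need L-40 (R6), but L-40 never forms.
L-40 would need C-1 (R1), but C-1 never forms.
None of the 3 are reached.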